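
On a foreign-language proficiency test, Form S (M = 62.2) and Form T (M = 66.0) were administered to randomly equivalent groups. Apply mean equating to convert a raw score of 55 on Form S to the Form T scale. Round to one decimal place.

Mean equating: y = x + (M_Y − M_X) = 55 + (66.0 − 62.2) = 58.8

58.8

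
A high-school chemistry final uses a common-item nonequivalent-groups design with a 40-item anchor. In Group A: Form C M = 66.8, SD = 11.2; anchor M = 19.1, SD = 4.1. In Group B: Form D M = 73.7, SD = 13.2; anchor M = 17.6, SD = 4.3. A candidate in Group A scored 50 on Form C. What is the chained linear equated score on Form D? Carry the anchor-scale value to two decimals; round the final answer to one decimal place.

59.4

Form C → anchor (Group A): v = (4.1/11.2)(50 − 66.8) + 19.1 = 12.95
anchor → Form D (Group B): y = (13.2/4.3)(12.95 − 17.6) + 73.7 = 59.4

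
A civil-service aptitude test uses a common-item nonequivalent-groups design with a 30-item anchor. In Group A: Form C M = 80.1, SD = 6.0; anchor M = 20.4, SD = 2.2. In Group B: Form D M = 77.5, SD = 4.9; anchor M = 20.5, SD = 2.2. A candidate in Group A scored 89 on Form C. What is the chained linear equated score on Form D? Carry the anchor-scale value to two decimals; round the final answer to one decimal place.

Form C → anchor (Group A): v = (2.2/6.0)(89 − 80.1) + 20.4 = 23.66
anchor → Form D (Group B): y = (4.9/2.2)(23.66 − 20.5) + 77.5 = 84.5

84.5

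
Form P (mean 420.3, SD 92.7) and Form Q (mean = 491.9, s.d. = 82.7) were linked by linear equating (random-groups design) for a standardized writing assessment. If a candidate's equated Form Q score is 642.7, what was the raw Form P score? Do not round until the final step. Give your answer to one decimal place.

Invert y = (SD_Y/SD_X)(x − M_X) + M_Y:
x = (SD_X/SD_Y)(y − M_Y) + M_X = (92.7/82.7)(642.7 − 491.9) + 420.3
x = 1.120919 × 150.800 + 420.3 = 589.3

589.3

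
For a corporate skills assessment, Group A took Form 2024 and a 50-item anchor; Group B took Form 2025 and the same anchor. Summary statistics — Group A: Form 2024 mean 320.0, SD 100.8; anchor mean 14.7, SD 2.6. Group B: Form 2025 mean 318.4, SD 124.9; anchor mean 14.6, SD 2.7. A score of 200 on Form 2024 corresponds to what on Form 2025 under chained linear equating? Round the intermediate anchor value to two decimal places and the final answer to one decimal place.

179.6

Form 2024 → anchor (Group A): v = (2.6/100.8)(200 − 320.0) + 14.7 = 11.60
anchor → Form 2025 (Group B): y = (124.9/2.7)(11.60 − 14.6) + 318.4 = 179.6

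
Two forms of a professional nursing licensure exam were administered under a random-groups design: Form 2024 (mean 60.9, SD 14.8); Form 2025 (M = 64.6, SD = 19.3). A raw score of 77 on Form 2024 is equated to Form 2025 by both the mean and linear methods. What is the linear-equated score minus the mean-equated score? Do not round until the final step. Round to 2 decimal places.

4.90

Mean-equated: 77 + (64.6 − 60.9) = 80.70
Linear-equated: (19.3/14.8)(77 − 60.9) + 64.6 = 85.595
Difference = 85.595 − 80.70 = 4.90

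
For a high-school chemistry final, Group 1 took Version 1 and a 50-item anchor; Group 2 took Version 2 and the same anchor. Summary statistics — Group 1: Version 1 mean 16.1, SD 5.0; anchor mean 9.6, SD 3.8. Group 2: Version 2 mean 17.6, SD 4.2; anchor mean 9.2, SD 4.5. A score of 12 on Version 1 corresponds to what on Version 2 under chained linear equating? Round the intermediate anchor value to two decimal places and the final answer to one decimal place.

15.1

Version 1 → anchor (Group 1): v = (3.8/5.0)(12 − 16.1) + 9.6 = 6.48
anchor → Version 2 (Group 2): y = (4.2/4.5)(6.48 − 9.2) + 17.6 = 15.1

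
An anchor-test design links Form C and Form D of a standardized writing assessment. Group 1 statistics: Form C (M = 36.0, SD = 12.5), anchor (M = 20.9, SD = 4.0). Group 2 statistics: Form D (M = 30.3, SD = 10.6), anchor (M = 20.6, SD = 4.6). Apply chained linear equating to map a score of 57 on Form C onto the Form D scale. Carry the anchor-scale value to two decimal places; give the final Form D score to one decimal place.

46.5

Form C → anchor (Group 1): v = (4.0/12.5)(57 − 36.0) + 20.9 = 27.62
anchor → Form D (Group 2): y = (10.6/4.6)(27.62 − 20.6) + 30.3 = 46.5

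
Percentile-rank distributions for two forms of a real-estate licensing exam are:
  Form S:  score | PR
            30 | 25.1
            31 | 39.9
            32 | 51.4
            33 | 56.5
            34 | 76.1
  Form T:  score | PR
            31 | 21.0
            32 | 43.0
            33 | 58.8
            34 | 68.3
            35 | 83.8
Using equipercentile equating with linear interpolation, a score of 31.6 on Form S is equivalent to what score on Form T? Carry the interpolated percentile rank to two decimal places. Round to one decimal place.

32.2

PR of 31.6 on Form S: 39.9 + (31.6 − 31)/(32 − 31) × (51.4 − 39.9) = 46.80
On Form T, PR 46.80 falls between score 32 (PR 43.0) and 33 (PR 58.8).
Interpolate: 32 + (46.80 − 43.0)/(58.8 − 43.0) × (33 − 32) = 32.2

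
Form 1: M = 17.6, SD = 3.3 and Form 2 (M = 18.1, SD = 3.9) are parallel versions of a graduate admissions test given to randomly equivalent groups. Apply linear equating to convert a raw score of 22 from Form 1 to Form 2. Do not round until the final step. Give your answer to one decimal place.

23.3

Linear equating: y = (SD_Y/SD_X)(x − M_X) + M_Y
y = (3.9/3.3)(22 − 17.6) + 18.1
y = 1.181818 × 4.4 + 18.1 = 5.2000 + 18.1 = 23.3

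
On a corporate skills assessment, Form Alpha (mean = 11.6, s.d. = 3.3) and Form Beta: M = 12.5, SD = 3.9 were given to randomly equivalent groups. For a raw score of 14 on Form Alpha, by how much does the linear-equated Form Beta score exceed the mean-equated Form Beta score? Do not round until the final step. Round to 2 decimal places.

Mean-equated: 14 + (12.5 − 11.6) = 14.90
Linear-equated: (3.9/3.3)(14 − 11.6) + 12.5 = 15.336
Difference = 15.336 − 14.90 = 0.44

0.44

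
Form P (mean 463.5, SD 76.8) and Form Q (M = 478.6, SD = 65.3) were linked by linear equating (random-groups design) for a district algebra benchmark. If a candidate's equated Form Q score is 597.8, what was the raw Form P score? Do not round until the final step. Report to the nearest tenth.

Invert y = (SD_Y/SD_X)(x − M_X) + M_Y:
x = (SD_X/SD_Y)(y − M_Y) + M_X = (76.8/65.3)(597.8 − 478.6) + 463.5
x = 1.176110 × 119.200 + 463.5 = 603.7

603.7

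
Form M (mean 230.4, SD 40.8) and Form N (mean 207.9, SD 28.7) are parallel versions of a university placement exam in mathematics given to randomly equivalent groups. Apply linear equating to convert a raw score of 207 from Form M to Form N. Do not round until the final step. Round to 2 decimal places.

191.44

Linear equating: y = (SD_Y/SD_X)(x − M_X) + M_Y
y = (28.7/40.8)(207 − 230.4) + 207.9
y = 0.703431 × -23.4 + 207.9 = -16.4603 + 207.9 = 191.44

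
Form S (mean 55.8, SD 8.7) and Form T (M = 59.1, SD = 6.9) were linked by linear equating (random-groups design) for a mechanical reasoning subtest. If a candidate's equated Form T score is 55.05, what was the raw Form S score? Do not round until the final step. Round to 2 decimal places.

Invert y = (SD_Y/SD_X)(x − M_X) + M_Y:
x = (SD_X/SD_Y)(y − M_Y) + M_X = (8.7/6.9)(55.05 − 59.1) + 55.8
x = 1.260870 × -4.050 + 55.8 = 50.69

50.69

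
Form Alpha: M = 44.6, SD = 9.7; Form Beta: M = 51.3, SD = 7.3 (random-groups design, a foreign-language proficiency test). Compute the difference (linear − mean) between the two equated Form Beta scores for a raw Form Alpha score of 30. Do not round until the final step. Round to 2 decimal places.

Mean-equated: 30 + (51.3 − 44.6) = 36.70
Linear-equated: (7.3/9.7)(30 − 44.6) + 51.3 = 40.312
Difference = 40.312 − 36.70 = 3.61

3.61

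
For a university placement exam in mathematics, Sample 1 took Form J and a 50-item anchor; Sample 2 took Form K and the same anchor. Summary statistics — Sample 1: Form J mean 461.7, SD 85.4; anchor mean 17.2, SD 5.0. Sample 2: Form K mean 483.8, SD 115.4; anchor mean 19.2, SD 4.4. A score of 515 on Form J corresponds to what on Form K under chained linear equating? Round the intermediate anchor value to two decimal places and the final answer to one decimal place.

513.2

Form J → anchor (Sample 1): v = (5.0/85.4)(515 − 461.7) + 17.2 = 20.32
anchor → Form K (Sample 2): y = (115.4/4.4)(20.32 − 19.2) + 483.8 = 513.2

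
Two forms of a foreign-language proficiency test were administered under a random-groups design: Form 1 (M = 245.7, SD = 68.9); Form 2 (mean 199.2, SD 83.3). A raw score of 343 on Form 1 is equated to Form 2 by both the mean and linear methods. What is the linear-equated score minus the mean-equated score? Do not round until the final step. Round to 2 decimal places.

20.34

Mean-equated: 343 + (199.2 − 245.7) = 296.50
Linear-equated: (83.3/68.9)(343 − 245.7) + 199.2 = 316.836
Difference = 316.836 − 296.50 = 20.34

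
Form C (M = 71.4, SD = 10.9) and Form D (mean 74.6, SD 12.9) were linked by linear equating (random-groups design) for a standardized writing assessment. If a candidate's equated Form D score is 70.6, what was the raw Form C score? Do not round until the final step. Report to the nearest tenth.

68.0

Invert y = (SD_Y/SD_X)(x − M_X) + M_Y:
x = (SD_X/SD_Y)(y − M_Y) + M_X = (10.9/12.9)(70.6 − 74.6) + 71.4
x = 0.844961 × -4.000 + 71.4 = 68.0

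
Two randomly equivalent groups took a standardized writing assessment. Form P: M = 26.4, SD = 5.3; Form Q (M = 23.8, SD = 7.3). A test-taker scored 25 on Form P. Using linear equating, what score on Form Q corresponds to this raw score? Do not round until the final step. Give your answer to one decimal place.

Linear equating: y = (SD_Y/SD_X)(x − M_X) + M_Y
y = (7.3/5.3)(25 − 26.4) + 23.8
y = 1.377358 × -1.4 + 23.8 = -1.9283 + 23.8 = 21.9

21.9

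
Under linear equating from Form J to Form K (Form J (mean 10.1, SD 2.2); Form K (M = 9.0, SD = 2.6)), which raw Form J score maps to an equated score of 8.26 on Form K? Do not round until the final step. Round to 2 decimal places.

9.47

Invert y = (SD_Y/SD_X)(x − M_X) + M_Y:
x = (SD_X/SD_Y)(y − M_Y) + M_X = (2.2/2.6)(8.26 − 9.0) + 10.1
x = 0.846154 × -0.740 + 10.1 = 9.47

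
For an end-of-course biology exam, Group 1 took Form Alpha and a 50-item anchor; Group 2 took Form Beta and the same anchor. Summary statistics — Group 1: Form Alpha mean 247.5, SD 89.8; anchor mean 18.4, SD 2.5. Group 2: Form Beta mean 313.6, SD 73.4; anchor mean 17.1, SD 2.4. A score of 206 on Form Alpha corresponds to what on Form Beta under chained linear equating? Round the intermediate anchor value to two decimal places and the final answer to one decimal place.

317.9

Form Alpha → anchor (Group 1): v = (2.5/89.8)(206 − 247.5) + 18.4 = 17.24
anchor → Form Beta (Group 2): y = (73.4/2.4)(17.24 − 17.1) + 313.6 = 317.9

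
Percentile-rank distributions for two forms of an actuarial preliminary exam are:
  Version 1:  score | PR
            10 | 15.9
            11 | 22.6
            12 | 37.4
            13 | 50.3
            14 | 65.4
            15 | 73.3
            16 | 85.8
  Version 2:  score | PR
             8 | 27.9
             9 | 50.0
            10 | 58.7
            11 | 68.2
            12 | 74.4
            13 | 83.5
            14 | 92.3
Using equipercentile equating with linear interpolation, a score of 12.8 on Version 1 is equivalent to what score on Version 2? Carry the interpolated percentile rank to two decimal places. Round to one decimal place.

8.9

PR of 12.8 on Version 1: 37.4 + (12.8 − 12)/(13 − 12) × (50.3 − 37.4) = 47.72
On Version 2, PR 47.72 falls between score 8 (PR 27.9) and 9 (PR 50.0).
Interpolate: 8 + (47.72 − 27.9)/(50.0 − 27.9) × (9 − 8) = 8.9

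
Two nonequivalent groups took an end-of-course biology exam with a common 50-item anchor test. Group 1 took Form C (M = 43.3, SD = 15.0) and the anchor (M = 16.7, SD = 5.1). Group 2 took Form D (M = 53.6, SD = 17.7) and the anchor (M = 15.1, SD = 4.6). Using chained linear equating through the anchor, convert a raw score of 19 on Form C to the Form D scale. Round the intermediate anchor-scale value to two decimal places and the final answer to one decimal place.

28.0

Form C → anchor (Group 1): v = (5.1/15.0)(19 − 43.3) + 16.7 = 8.44
anchor → Form D (Group 2): y = (17.7/4.6)(8.44 − 15.1) + 53.6 = 28.0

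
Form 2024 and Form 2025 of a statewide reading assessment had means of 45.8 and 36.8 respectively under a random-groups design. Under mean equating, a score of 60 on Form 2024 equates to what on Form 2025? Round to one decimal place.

Mean equating: y = x + (M_Y − M_X) = 60 + (36.8 − 45.8) = 51.0

51.0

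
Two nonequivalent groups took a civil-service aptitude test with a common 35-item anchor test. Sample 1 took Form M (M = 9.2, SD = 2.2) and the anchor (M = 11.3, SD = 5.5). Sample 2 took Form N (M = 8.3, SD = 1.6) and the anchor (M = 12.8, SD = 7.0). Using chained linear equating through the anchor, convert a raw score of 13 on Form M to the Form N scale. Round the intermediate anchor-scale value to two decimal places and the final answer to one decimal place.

Form M → anchor (Sample 1): v = (5.5/2.2)(13 − 9.2) + 11.3 = 20.80
anchor → Form N (Sample 2): y = (1.6/7.0)(20.80 − 12.8) + 8.3 = 10.1

10.1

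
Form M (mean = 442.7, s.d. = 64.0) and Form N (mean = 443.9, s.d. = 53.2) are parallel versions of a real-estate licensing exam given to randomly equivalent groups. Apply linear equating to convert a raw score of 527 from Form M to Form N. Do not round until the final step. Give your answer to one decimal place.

Linear equating: y = (SD_Y/SD_X)(x − M_X) + M_Y
y = (53.2/64.0)(527 − 442.7) + 443.9
y = 0.831250 × 84.3 + 443.9 = 70.0744 + 443.9 = 514.0

514.0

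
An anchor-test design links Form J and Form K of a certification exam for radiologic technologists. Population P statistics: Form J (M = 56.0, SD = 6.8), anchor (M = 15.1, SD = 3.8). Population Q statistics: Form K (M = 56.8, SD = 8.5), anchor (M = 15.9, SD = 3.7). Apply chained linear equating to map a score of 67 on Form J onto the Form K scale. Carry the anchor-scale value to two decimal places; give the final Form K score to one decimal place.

69.1

Form J → anchor (Population P): v = (3.8/6.8)(67 − 56.0) + 15.1 = 21.25
anchor → Form K (Population Q): y = (8.5/3.7)(21.25 − 15.9) + 56.8 = 69.1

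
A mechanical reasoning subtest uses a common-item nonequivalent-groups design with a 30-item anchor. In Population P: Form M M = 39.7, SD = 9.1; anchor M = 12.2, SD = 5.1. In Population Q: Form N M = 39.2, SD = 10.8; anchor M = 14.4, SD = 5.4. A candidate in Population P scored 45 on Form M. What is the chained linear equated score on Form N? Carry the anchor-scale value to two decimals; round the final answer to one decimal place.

40.7

Form M → anchor (Population P): v = (5.1/9.1)(45 − 39.7) + 12.2 = 15.17
anchor → Form N (Population Q): y = (10.8/5.4)(15.17 − 14.4) + 39.2 = 40.7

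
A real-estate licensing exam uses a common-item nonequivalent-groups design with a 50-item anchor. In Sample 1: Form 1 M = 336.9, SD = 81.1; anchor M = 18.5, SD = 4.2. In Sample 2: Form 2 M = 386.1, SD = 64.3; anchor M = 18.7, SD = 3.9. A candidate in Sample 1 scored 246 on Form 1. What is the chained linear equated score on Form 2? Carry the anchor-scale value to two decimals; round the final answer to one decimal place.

305.1

Form 1 → anchor (Sample 1): v = (4.2/81.1)(246 − 336.9) + 18.5 = 13.79
anchor → Form 2 (Sample 2): y = (64.3/3.9)(13.79 − 18.7) + 386.1 = 305.1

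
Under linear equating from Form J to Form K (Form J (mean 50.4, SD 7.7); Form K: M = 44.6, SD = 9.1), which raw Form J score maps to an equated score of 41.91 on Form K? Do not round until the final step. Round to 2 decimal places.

Invert y = (SD_Y/SD_X)(x − M_X) + M_Y:
x = (SD_X/SD_Y)(y − M_Y) + M_X = (7.7/9.1)(41.91 − 44.6) + 50.4
x = 0.846154 × -2.690 + 50.4 = 48.12

48.12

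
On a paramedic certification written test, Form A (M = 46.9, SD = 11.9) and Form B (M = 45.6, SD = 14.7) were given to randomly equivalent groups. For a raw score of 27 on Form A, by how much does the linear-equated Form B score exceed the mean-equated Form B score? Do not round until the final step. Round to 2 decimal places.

Mean-equated: 27 + (45.6 − 46.9) = 25.70
Linear-equated: (14.7/11.9)(27 − 46.9) + 45.6 = 21.018
Difference = 21.018 − 25.70 = -4.68

-4.68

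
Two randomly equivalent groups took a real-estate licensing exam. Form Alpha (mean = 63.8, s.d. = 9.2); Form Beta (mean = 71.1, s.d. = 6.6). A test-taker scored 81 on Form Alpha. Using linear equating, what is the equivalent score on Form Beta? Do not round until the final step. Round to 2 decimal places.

Linear equating: y = (SD_Y/SD_X)(x − M_X) + M_Y
y = (6.6/9.2)(81 − 63.8) + 71.1
y = 0.717391 × 17.2 + 71.1 = 12.3391 + 71.1 = 83.44

83.44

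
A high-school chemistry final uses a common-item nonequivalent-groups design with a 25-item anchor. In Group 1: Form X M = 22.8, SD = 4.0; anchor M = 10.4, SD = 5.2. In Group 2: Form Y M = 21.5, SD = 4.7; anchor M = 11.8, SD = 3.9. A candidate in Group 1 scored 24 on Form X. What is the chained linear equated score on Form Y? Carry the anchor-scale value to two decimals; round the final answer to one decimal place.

21.7

Form X → anchor (Group 1): v = (5.2/4.0)(24 − 22.8) + 10.4 = 11.96
anchor → Form Y (Group 2): y = (4.7/3.9)(11.96 − 11.8) + 21.5 = 21.7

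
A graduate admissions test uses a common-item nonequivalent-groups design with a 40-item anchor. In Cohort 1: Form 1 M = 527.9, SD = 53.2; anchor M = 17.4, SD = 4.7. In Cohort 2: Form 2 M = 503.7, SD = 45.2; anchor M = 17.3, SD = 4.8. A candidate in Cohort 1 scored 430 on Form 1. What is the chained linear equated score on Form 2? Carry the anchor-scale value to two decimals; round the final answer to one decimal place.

423.2

Form 1 → anchor (Cohort 1): v = (4.7/53.2)(430 − 527.9) + 17.4 = 8.75
anchor → Form 2 (Cohort 2): y = (45.2/4.8)(8.75 − 17.3) + 503.7 = 423.2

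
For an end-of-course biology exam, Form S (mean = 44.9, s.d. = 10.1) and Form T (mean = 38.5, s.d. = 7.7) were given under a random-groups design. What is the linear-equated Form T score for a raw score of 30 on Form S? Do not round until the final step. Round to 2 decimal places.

27.14

Linear equating: y = (SD_Y/SD_X)(x − M_X) + M_Y
y = (7.7/10.1)(30 − 44.9) + 38.5
y = 0.762376 × -14.9 + 38.5 = -11.3594 + 38.5 = 27.14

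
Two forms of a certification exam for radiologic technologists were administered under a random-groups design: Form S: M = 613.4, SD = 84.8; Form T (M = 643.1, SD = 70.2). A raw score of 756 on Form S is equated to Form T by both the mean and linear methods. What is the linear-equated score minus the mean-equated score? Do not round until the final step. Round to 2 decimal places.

-24.55

Mean-equated: 756 + (643.1 − 613.4) = 785.70
Linear-equated: (70.2/84.8)(756 − 613.4) + 643.1 = 761.149
Difference = 761.149 − 785.70 = -24.55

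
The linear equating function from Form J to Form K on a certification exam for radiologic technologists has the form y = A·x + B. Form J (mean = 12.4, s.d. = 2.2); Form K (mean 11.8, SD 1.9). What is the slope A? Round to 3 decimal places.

A = SD_Y / SD_X = 1.9 / 2.2 = 0.864

0.864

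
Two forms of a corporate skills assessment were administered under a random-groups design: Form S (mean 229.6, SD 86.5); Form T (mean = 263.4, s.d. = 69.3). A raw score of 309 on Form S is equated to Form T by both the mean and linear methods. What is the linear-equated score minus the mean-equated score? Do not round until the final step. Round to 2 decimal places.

-15.79

Mean-equated: 309 + (263.4 − 229.6) = 342.80
Linear-equated: (69.3/86.5)(309 − 229.6) + 263.4 = 327.012
Difference = 327.012 − 342.80 = -15.79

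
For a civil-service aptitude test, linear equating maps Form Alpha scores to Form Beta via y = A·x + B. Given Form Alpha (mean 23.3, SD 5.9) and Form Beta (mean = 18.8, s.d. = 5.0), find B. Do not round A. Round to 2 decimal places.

A = SD_Y / SD_X = 5.0 / 5.9 = 0.847458
B = M_Y − A·M_X = 18.8 − 0.847458 × 23.3 = -0.95

-0.95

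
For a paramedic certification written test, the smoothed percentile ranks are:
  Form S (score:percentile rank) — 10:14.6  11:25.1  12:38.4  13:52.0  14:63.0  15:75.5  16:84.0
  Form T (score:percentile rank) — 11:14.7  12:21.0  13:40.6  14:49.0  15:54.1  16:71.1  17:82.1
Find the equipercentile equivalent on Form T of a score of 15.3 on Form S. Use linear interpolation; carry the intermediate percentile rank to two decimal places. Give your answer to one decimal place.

PR of 15.3 on Form S: 75.5 + (15.3 − 15)/(16 − 15) × (84.0 − 75.5) = 78.05
On Form T, PR 78.05 falls between score 16 (PR 71.1) and 17 (PR 82.1).
Interpolate: 16 + (78.05 − 71.1)/(82.1 − 71.1) × (17 − 16) = 16.6

16.6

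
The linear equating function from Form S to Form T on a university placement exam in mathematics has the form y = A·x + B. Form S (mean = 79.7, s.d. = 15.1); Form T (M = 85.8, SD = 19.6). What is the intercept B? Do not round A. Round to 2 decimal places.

-17.65

A = SD_Y / SD_X = 19.6 / 15.1 = 1.298013
B = M_Y − A·M_X = 85.8 − 1.298013 × 79.7 = -17.65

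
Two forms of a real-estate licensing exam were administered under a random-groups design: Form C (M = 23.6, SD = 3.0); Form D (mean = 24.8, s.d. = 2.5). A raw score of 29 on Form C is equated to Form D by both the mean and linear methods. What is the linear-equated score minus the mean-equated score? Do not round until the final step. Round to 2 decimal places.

-0.90

Mean-equated: 29 + (24.8 − 23.6) = 30.20
Linear-equated: (2.5/3.0)(29 − 23.6) + 24.8 = 29.300
Difference = 29.300 − 30.20 = -0.90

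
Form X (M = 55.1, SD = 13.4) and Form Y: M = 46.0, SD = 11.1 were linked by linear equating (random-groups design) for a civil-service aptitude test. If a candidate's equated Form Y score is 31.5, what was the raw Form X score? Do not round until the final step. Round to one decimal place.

Invert y = (SD_Y/SD_X)(x − M_X) + M_Y:
x = (SD_X/SD_Y)(y − M_Y) + M_X = (13.4/11.1)(31.5 − 46.0) + 55.1
x = 1.207207 × -14.500 + 55.1 = 37.6

37.6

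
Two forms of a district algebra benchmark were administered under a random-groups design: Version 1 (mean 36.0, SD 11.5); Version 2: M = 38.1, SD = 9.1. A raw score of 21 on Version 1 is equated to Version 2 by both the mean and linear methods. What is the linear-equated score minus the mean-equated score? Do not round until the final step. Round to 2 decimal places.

3.13

Mean-equated: 21 + (38.1 − 36.0) = 23.10
Linear-equated: (9.1/11.5)(21 − 36.0) + 38.1 = 26.230
Difference = 26.230 − 23.10 = 3.13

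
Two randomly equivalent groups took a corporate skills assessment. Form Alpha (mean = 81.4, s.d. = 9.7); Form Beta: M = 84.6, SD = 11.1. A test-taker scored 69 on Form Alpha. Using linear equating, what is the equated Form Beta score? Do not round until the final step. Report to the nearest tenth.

Linear equating: y = (SD_Y/SD_X)(x − M_X) + M_Y
y = (11.1/9.7)(69 − 81.4) + 84.6
y = 1.144330 × -12.4 + 84.6 = -14.1897 + 84.6 = 70.4

70.4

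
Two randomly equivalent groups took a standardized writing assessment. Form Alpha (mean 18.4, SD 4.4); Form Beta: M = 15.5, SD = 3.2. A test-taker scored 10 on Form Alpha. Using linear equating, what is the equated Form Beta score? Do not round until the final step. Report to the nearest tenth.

Linear equating: y = (SD_Y/SD_X)(x − M_X) + M_Y
y = (3.2/4.4)(10 − 18.4) + 15.5
y = 0.727273 × -8.4 + 15.5 = -6.1091 + 15.5 = 9.4

9.4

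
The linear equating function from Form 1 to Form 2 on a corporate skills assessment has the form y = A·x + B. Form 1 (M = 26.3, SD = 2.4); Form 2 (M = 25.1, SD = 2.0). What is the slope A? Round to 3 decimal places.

A = SD_Y / SD_X = 2.0 / 2.4 = 0.833

0.833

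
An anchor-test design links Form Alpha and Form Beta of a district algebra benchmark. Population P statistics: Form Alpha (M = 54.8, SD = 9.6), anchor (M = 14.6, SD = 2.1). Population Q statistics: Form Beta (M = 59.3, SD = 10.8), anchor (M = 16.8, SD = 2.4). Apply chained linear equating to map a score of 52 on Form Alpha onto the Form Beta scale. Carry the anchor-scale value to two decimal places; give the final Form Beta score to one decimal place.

Form Alpha → anchor (Population P): v = (2.1/9.6)(52 − 54.8) + 14.6 = 13.99
anchor → Form Beta (Population Q): y = (10.8/2.4)(13.99 − 16.8) + 59.3 = 46.7

46.7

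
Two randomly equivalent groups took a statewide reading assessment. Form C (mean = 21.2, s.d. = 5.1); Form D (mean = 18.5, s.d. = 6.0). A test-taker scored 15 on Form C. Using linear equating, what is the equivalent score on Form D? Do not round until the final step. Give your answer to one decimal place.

Linear equating: y = (SD_Y/SD_X)(x − M_X) + M_Y
y = (6.0/5.1)(15 − 21.2) + 18.5
y = 1.176471 × -6.2 + 18.5 = -7.2941 + 18.5 = 11.2

11.2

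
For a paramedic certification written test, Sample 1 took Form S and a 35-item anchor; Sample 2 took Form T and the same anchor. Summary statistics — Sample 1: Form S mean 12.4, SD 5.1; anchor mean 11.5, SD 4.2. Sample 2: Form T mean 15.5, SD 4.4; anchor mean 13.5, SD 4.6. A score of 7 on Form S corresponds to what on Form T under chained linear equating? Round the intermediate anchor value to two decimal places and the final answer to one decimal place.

Form S → anchor (Sample 1): v = (4.2/5.1)(7 − 12.4) + 11.5 = 7.05
anchor → Form T (Sample 2): y = (4.4/4.6)(7.05 − 13.5) + 15.5 = 9.3

9.3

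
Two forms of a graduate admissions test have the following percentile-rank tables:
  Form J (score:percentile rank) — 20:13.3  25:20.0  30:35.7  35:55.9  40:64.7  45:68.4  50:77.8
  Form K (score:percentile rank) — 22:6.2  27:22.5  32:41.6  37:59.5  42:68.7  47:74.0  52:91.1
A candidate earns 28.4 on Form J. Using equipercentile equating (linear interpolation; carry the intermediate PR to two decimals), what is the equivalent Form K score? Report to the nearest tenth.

PR of 28.4 on Form J: 20.0 + (28.4 − 25)/(30 − 25) × (35.7 − 20.0) = 30.68
On Form K, PR 30.68 falls between score 27 (PR 22.5) and 32 (PR 41.6).
Interpolate: 27 + (30.68 − 22.5)/(41.6 − 22.5) × (32 − 27) = 29.1

29.1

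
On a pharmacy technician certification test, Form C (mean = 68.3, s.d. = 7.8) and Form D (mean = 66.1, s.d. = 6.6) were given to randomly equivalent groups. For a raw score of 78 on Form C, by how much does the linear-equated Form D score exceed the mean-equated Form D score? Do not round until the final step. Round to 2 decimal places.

Mean-equated: 78 + (66.1 − 68.3) = 75.80
Linear-equated: (6.6/7.8)(78 − 68.3) + 66.1 = 74.308
Difference = 74.308 − 75.80 = -1.49

-1.49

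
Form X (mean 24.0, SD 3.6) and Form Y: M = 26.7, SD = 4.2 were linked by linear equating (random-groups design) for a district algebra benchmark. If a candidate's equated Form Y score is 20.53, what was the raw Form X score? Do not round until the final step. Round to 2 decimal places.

18.71

Invert y = (SD_Y/SD_X)(x − M_X) + M_Y:
x = (SD_X/SD_Y)(y − M_Y) + M_X = (3.6/4.2)(20.53 − 26.7) + 24.0
x = 0.857143 × -6.170 + 24.0 = 18.71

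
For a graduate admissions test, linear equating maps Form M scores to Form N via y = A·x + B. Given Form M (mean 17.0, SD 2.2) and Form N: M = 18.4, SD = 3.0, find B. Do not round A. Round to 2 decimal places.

-4.78

A = SD_Y / SD_X = 3.0 / 2.2 = 1.363636
B = M_Y − A·M_X = 18.4 − 1.363636 × 17.0 = -4.78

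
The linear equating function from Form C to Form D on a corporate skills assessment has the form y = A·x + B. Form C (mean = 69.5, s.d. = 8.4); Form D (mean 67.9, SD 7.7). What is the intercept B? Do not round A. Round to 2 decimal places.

4.19

A = SD_Y / SD_X = 7.7 / 8.4 = 0.916667
B = M_Y − A·M_X = 67.9 − 0.916667 × 69.5 = 4.19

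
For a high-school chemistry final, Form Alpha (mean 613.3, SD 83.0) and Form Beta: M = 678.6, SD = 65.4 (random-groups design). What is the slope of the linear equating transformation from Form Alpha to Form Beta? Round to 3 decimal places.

0.788

A = SD_Y / SD_X = 65.4 / 83.0 = 0.788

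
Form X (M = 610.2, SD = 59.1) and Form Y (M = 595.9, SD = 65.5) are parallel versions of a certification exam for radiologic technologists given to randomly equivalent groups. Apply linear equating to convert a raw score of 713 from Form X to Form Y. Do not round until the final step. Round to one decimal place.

Linear equating: y = (SD_Y/SD_X)(x − M_X) + M_Y
y = (65.5/59.1)(713 − 610.2) + 595.9
y = 1.108291 × 102.8 + 595.9 = 113.9323 + 595.9 = 709.8

709.8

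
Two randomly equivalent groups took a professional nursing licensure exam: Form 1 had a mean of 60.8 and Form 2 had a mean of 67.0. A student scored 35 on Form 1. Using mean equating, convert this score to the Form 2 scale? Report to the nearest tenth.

Mean equating: y = x + (M_Y − M_X) = 35 + (67.0 − 60.8) = 41.2

41.2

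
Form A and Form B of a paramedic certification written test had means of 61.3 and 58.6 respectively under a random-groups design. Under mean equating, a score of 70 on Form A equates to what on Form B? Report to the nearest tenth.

Mean equating: y = x + (M_Y − M_X) = 70 + (58.6 − 61.3) = 67.3

67.3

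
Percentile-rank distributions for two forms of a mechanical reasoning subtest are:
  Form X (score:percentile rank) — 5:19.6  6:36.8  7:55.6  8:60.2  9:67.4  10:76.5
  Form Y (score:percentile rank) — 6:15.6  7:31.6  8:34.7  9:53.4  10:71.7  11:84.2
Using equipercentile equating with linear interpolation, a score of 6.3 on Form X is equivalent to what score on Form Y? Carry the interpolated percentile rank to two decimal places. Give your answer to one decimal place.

8.4

PR of 6.3 on Form X: 36.8 + (6.3 − 6)/(7 − 6) × (55.6 − 36.8) = 42.44
On Form Y, PR 42.44 falls between score 8 (PR 34.7) and 9 (PR 53.4).
Interpolate: 8 + (42.44 − 34.7)/(53.4 − 34.7) × (9 − 8) = 8.4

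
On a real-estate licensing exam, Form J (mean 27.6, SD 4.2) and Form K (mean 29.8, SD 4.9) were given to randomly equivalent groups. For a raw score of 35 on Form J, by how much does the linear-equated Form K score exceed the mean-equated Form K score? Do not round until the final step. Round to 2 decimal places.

Mean-equated: 35 + (29.8 − 27.6) = 37.20
Linear-equated: (4.9/4.2)(35 − 27.6) + 29.8 = 38.433
Difference = 38.433 − 37.20 = 1.23

1.23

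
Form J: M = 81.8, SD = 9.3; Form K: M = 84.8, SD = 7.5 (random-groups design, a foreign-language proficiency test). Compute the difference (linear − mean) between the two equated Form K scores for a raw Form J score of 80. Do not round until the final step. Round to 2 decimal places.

Mean-equated: 80 + (84.8 − 81.8) = 83.00
Linear-equated: (7.5/9.3)(80 − 81.8) + 84.8 = 83.348
Difference = 83.348 − 83.00 = 0.35

0.35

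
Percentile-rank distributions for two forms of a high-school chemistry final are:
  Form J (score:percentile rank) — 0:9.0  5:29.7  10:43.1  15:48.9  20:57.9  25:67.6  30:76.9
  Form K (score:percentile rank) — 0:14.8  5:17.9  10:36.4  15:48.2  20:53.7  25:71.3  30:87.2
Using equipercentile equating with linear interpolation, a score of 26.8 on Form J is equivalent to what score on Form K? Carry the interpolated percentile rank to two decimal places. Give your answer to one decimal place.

PR of 26.8 on Form J: 67.6 + (26.8 − 25)/(30 − 25) × (76.9 − 67.6) = 70.95
On Form K, PR 70.95 falls between score 20 (PR 53.7) and 25 (PR 71.3).
Interpolate: 20 + (70.95 − 53.7)/(71.3 − 53.7) × (25 − 20) = 24.9

24.9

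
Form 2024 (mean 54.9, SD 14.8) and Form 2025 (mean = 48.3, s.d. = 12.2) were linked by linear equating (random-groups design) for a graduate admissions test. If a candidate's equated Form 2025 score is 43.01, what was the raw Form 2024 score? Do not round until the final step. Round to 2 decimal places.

48.48

Invert y = (SD_Y/SD_X)(x − M_X) + M_Y:
x = (SD_X/SD_Y)(y − M_Y) + M_X = (14.8/12.2)(43.01 − 48.3) + 54.9
x = 1.213115 × -5.290 + 54.9 = 48.48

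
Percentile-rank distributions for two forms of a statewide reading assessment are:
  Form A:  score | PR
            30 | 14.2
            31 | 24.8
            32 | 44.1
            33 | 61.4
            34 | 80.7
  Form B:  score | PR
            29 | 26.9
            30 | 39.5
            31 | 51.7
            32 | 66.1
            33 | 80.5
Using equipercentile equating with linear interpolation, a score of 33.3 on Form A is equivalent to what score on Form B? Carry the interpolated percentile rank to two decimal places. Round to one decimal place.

32.1

PR of 33.3 on Form A: 61.4 + (33.3 − 33)/(34 − 33) × (80.7 − 61.4) = 67.19
On Form B, PR 67.19 falls between score 32 (PR 66.1) and 33 (PR 80.5).
Interpolate: 32 + (67.19 − 66.1)/(80.5 − 66.1) × (33 − 32) = 32.1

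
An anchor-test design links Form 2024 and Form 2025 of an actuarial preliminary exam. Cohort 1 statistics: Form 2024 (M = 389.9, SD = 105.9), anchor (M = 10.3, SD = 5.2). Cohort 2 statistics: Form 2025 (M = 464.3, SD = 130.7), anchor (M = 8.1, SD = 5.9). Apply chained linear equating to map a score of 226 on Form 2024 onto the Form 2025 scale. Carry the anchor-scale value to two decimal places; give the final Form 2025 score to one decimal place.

Form 2024 → anchor (Cohort 1): v = (5.2/105.9)(226 − 389.9) + 10.3 = 2.25
anchor → Form 2025 (Cohort 2): y = (130.7/5.9)(2.25 − 8.1) + 464.3 = 334.7

334.7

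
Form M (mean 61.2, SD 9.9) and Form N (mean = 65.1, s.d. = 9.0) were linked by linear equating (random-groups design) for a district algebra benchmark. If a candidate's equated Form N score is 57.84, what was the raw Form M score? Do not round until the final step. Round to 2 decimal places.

53.21

Invert y = (SD_Y/SD_X)(x − M_X) + M_Y:
x = (SD_X/SD_Y)(y − M_Y) + M_X = (9.9/9.0)(57.84 − 65.1) + 61.2
x = 1.100000 × -7.260 + 61.2 = 53.21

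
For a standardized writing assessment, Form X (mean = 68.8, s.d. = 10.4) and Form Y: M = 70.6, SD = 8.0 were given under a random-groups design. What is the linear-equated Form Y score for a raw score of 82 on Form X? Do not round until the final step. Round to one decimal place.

Linear equating: y = (SD_Y/SD_X)(x − M_X) + M_Y
y = (8.0/10.4)(82 − 68.8) + 70.6
y = 0.769231 × 13.2 + 70.6 = 10.1538 + 70.6 = 80.8

80.8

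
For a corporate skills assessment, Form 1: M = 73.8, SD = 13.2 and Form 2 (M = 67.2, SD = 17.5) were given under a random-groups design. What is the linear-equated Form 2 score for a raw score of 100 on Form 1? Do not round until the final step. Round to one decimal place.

Linear equating: y = (SD_Y/SD_X)(x − M_X) + M_Y
y = (17.5/13.2)(100 − 73.8) + 67.2
y = 1.325758 × 26.2 + 67.2 = 34.7348 + 67.2 = 101.9

101.9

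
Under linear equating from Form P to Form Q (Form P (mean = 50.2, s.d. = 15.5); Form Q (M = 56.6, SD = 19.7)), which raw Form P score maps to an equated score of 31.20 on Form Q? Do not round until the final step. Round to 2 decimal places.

Invert y = (SD_Y/SD_X)(x − M_X) + M_Y:
x = (SD_X/SD_Y)(y − M_Y) + M_X = (15.5/19.7)(31.20 − 56.6) + 50.2
x = 0.786802 × -25.400 + 50.2 = 30.22

30.22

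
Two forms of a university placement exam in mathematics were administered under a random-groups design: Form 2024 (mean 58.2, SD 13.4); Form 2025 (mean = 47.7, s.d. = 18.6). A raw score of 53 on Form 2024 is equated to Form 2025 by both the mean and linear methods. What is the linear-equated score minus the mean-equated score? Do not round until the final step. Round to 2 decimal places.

-2.02

Mean-equated: 53 + (47.7 − 58.2) = 42.50
Linear-equated: (18.6/13.4)(53 − 58.2) + 47.7 = 40.482
Difference = 40.482 − 42.50 = -2.02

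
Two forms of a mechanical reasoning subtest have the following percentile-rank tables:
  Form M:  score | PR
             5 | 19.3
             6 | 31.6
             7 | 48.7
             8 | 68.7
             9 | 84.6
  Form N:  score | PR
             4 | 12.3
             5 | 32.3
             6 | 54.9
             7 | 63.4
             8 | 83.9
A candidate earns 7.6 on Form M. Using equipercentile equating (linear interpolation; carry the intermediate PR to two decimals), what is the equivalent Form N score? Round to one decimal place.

6.7

PR of 7.6 on Form M: 48.7 + (7.6 − 7)/(8 − 7) × (68.7 − 48.7) = 60.70
On Form N, PR 60.70 falls between score 6 (PR 54.9) and 7 (PR 63.4).
Interpolate: 6 + (60.70 − 54.9)/(63.4 − 54.9) × (7 − 6) = 6.7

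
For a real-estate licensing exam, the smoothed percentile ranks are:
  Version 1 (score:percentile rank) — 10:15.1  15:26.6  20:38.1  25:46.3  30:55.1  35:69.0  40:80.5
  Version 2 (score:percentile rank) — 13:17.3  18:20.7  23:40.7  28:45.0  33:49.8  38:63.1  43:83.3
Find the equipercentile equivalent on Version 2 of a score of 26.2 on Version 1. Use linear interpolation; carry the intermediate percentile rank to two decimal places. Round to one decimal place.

31.6

PR of 26.2 on Version 1: 46.3 + (26.2 − 25)/(30 − 25) × (55.1 − 46.3) = 48.41
On Version 2, PR 48.41 falls between score 28 (PR 45.0) and 33 (PR 49.8).
Interpolate: 28 + (48.41 − 45.0)/(49.8 − 45.0) × (33 − 28) = 31.6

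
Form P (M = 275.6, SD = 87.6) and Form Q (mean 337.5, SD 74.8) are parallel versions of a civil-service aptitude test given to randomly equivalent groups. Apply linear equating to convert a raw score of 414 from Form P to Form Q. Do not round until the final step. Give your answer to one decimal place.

Linear equating: y = (SD_Y/SD_X)(x − M_X) + M_Y
y = (74.8/87.6)(414 − 275.6) + 337.5
y = 0.853881 × 138.4 + 337.5 = 118.1772 + 337.5 = 455.7

455.7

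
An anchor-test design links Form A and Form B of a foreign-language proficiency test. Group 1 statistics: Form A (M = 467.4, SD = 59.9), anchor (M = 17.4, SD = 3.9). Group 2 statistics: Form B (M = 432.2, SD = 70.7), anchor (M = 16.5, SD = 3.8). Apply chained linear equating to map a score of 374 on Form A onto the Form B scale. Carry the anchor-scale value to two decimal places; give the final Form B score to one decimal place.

Form A → anchor (Group 1): v = (3.9/59.9)(374 − 467.4) + 17.4 = 11.32
anchor → Form B (Group 2): y = (70.7/3.8)(11.32 − 16.5) + 432.2 = 335.8

335.8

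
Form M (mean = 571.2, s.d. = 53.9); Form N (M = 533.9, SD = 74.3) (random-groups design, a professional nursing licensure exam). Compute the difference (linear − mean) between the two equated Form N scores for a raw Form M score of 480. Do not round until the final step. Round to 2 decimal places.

-34.52

Mean-equated: 480 + (533.9 − 571.2) = 442.70
Linear-equated: (74.3/53.9)(480 − 571.2) + 533.9 = 408.183
Difference = 408.183 − 442.70 = -34.52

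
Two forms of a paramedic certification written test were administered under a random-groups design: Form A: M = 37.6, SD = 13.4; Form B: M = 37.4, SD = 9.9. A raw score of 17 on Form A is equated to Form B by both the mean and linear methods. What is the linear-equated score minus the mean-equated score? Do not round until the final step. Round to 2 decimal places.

5.38

Mean-equated: 17 + (37.4 − 37.6) = 16.80
Linear-equated: (9.9/13.4)(17 − 37.6) + 37.4 = 22.181
Difference = 22.181 − 16.80 = 5.38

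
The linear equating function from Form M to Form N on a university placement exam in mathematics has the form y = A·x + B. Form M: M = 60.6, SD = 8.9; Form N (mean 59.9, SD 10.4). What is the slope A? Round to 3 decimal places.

A = SD_Y / SD_X = 10.4 / 8.9 = 1.169

1.169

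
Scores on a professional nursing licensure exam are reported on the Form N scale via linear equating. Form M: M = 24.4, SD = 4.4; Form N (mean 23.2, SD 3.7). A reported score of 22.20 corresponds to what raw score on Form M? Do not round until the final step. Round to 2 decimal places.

23.21

Invert y = (SD_Y/SD_X)(x − M_X) + M_Y:
x = (SD_X/SD_Y)(y − M_Y) + M_X = (4.4/3.7)(22.20 − 23.2) + 24.4
x = 1.189189 × -1.000 + 24.4 = 23.21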